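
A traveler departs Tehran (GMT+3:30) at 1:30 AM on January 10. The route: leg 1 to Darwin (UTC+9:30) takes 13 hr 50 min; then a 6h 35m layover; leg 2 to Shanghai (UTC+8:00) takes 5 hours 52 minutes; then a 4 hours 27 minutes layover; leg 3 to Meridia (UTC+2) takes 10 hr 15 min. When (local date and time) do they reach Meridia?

4:59 PM on January 11

Convert departure to UTC: 1:30 AM − 3:30 = 10:00 PM UTC on Jan 9.
Add 13 hours 50 minutes leg 1 → 11:50 AM UTC (Jan 10).
Add 6 hours 35 minutes layover in Darwin → 6:25 PM UTC.
Add 5 hours and 52 minutes leg 2 → 12:17 AM UTC (Jan 11).
Add 4 hours 27 minutes layover in Shanghai → 4:44 AM UTC.
Add 10 hours 15 minutes leg 3 → 2:59 PM UTC.
Meridia is UTC+2:00, so local arrival = 2:59 PM + 2:00 = 4:59 PM on Jan 11.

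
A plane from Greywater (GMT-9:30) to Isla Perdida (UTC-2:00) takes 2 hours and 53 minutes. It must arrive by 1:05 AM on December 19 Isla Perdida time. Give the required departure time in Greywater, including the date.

2:42 PM on Dec 18

Target arrival in UTC: 1:05 AM + 2:00 = 3:05 AM on Dec 19.
Subtract 2 hours and 53 minutes → departure 12:12 AM UTC on Dec 19.
Greywater is UTC−9:30: 12:12 AM − 9:30 = 2:42 PM on Dec 18.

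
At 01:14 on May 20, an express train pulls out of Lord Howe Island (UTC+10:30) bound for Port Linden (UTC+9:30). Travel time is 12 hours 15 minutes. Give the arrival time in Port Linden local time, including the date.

Convert departure to UTC: 01:14 − 10:30 = 14:44 UTC on May 19.
Add 12 hours and 15 minutes travel time → 02:59 UTC (May 20).
Port Linden is UTC+9:30, so local arrival = 02:59 + 9:30 = 12:29 on May 20.

12:29 on May 20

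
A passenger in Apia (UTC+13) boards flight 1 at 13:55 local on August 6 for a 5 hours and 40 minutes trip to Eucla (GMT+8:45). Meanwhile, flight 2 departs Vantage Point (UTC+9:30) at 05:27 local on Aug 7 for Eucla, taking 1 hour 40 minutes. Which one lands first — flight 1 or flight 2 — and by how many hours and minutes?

the first, by 15 hours 2 minutes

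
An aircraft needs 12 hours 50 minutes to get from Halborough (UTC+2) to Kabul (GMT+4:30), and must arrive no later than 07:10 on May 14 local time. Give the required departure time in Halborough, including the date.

Target arrival in UTC: 07:10 − 4:30 = 02:40 on May 14.
Subtract 12 hours 50 minutes → departure 13:50 UTC on May 13.
Halborough is UTC+2:00: 13:50 + 2:00 = 15:50 on May 13.

15:50 on May 13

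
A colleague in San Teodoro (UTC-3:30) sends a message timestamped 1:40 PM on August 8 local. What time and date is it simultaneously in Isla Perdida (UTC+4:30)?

Isla Perdida is 8:00 ahead of San Teodoro.
Shift by the zone difference: 1:40 PM + 8:00 = 9:40 PM on Aug 8 in Isla Perdida.

9:40 PM on August 8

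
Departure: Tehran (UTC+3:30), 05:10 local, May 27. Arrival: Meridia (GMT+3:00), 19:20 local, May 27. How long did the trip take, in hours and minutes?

14 hours 40 minutes

Departure in UTC: 05:10 − 3:30 = 01:40 on May 27.
Arrival in UTC: 19:20 − 3:00 = 16:20 on May 27.
Elapsed = 16:20 − 01:40 = 14 hours 40 minutes.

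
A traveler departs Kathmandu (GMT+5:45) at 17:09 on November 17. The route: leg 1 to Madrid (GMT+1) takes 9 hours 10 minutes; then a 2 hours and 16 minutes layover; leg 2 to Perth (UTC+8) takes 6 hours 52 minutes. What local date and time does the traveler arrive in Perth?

13:42 on Nov 18

Convert departure to UTC: 17:09 − 5:45 = 11:24 UTC on Nov 17.
Add 9 hours 10 minutes leg 1 → 20:34 UTC.
Add 2 hours and 16 minutes layover in Madrid → 22:50 UTC.
Add 6 hours and 52 minutes leg 2 → 05:42 UTC (Nov 18).
Perth is UTC+8:00, so local arrival = 05:42 + 8:00 = 13:42 on Nov 18.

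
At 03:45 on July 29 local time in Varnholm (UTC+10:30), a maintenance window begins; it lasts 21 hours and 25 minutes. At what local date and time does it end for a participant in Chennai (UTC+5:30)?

Chennai is 5:00 behind Varnholm.
After 21 hours 25 minutes it is 01:10 (Jul 30) in Varnholm.
Shift by the zone difference: 01:10 − 5:00 = 20:10 on Jul 29 in Chennai.

20:10 on Jul 29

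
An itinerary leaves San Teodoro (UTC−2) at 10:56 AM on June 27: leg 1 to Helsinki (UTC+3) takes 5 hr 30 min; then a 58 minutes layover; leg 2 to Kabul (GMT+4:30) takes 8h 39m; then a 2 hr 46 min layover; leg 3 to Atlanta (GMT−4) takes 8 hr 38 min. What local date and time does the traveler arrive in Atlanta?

11:27 AM on June 28

Convert departure to UTC: 10:56 AM + 2:00 = 12:56 PM UTC on Jun 27.
Add 5 hours and 30 minutes leg 1 → 6:26 PM UTC.
Add 58 minutes layover in Helsinki → 7:24 PM UTC.
Add 8 hours and 39 minutes leg 2 → 4:03 AM UTC (Jun 28).
Add 2 hours 46 minutes layover in Kabul → 6:49 AM UTC.
Add 8 hours and 38 minutes leg 3 → 3:27 PM UTC.
Atlanta is UTC−4:00, so local arrival = 3:27 PM − 4:00 = 11:27 AM on Jun 28.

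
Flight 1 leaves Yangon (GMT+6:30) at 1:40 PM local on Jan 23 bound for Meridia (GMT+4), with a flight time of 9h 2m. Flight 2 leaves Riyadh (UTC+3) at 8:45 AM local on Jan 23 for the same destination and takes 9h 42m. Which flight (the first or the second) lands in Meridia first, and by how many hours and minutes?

Flight 1 in UTC: 1:40 PM − 6:30 = 7:10 AM on Jan 23.
+9 hours 2 minutes → arrive 4:12 PM UTC on Jan 23.
Flight 2 in UTC: 8:45 AM − 3:00 = 5:45 AM on Jan 23.
+9 hours 42 minutes → arrive 3:27 PM UTC on Jan 23.
Flight 2 lands earlier by 45 minutes.

the second, by 45 minutes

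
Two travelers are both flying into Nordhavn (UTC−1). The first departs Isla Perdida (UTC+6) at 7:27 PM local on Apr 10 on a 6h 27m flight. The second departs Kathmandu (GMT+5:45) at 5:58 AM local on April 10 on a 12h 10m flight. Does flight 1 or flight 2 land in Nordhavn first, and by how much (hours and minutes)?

Flight 1 in UTC: 7:27 PM − 6:00 = 1:27 PM on Apr 10.
+6 hours 27 minutes → arrive 7:54 PM UTC on Apr 10.
Flight 2 in UTC: 5:58 AM − 5:45 = 12:13 AM on Apr 10.
+12 hours and 10 minutes → arrive 12:23 PM UTC on Apr 10.
Flight 2 lands earlier by 7 hours 31 minutes.

the second, by 7 hours 31 minutes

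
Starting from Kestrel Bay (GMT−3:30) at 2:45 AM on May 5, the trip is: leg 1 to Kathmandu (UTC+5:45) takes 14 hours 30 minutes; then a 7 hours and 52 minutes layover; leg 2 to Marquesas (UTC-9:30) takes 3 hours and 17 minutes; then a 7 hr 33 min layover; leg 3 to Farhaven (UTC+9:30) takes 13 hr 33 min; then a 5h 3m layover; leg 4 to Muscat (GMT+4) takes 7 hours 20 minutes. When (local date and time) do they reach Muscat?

Convert departure to UTC: 2:45 AM + 3:30 = 6:15 AM UTC on May 5.
Add 14 hours 30 minutes leg 1 → 8:45 PM UTC.
Add 7 hours 52 minutes layover in Kathmandu → 4:37 AM UTC (May 6).
Add 3 hours 17 minutes leg 2 → 7:54 AM UTC.
Add 7 hours 33 minutes layover in Marquesas → 3:27 PM UTC.
Add 13 hours and 33 minutes leg 3 → 5:00 AM UTC (May 7).
Add 5 hours and 3 minutes layover in Farhaven → 10:03 AM UTC.
Add 7 hours 20 minutes leg 4 → 5:23 PM UTC.
Muscat is UTC+4:00, so local arrival = 5:23 PM + 4:00 = 9:23 PM on May 7.

9:23 PM on May 7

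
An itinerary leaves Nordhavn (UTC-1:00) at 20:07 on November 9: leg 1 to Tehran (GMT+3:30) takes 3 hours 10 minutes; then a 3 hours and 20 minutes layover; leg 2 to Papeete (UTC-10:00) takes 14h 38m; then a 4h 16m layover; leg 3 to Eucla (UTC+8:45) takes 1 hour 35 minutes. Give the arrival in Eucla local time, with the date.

Convert departure to UTC: 20:07 + 1:00 = 21:07 UTC on Nov 9.
Add 3 hours 10 minutes leg 1 → 00:17 UTC (Nov 10).
Add 3 hours 20 minutes layover in Tehran → 03:37 UTC.
Add 14 hours and 38 minutes leg 2 → 18:15 UTC.
Add 4 hours 16 minutes layover in Papeete → 22:31 UTC.
Add 1 hour 35 minutes leg 3 → 00:06 UTC (Nov 11).
Eucla is UTC+8:45, so local arrival = 00:06 + 8:45 = 08:51 on Nov 11.

08:51 on November 11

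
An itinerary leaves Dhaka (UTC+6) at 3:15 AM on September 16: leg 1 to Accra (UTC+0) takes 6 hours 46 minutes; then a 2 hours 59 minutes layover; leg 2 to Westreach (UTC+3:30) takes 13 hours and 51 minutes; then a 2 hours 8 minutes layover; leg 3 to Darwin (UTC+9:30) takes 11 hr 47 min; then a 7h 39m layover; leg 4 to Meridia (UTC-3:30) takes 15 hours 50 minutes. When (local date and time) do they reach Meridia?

6:45 AM on September 18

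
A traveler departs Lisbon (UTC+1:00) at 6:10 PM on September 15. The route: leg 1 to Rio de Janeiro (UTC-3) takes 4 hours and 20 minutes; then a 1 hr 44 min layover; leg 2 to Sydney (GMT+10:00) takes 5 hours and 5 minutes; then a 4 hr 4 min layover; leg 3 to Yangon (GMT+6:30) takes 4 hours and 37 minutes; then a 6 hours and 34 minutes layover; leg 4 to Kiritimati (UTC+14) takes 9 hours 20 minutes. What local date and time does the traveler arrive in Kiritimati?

6:54 PM on September 17

Convert departure to UTC: 6:10 PM − 1:00 = 5:10 PM UTC on Sep 15.
Add 4 hours 20 minutes leg 1 → 9:30 PM UTC.
Add 1 hour and 44 minutes layover in Rio de Janeiro → 11:14 PM UTC.
Add 5 hours 5 minutes leg 2 → 4:19 AM UTC (Sep 16).
Add 4 hours and 4 minutes layover in Sydney → 8:23 AM UTC.
Add 4 hours 37 minutes leg 3 → 1:00 PM UTC.
Add 6 hours 34 minutes layover in Yangon → 7:34 PM UTC.
Add 9 hours and 20 minutes leg 4 → 4:54 AM UTC (Sep 17).
Kiritimati is UTC+14:00, so local arrival = 4:54 AM + 14:00 = 6:54 PM on Sep 17.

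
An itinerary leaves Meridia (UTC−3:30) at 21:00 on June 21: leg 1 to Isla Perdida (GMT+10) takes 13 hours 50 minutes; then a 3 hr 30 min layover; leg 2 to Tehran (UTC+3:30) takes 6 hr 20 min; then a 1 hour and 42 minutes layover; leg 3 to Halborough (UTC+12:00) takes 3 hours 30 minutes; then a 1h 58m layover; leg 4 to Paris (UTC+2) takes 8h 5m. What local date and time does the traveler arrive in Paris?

17:25 on June 23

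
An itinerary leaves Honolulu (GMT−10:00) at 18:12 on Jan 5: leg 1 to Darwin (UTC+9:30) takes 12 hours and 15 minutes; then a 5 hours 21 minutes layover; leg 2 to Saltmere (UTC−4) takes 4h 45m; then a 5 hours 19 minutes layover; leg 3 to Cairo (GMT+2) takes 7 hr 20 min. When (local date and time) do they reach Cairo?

17:12 on January 7

Convert departure to UTC: 18:12 + 10:00 = 04:12 UTC on Jan 6.
Add 12 hours 15 minutes leg 1 → 16:27 UTC.
Add 5 hours and 21 minutes layover in Darwin → 21:48 UTC.
Add 4 hours and 45 minutes leg 2 → 02:33 UTC (Jan 7).
Add 5 hours 19 minutes layover in Saltmere → 07:52 UTC.
Add 7 hours 20 minutes leg 3 → 15:12 UTC.
Cairo is UTC+2:00, so local arrival = 15:12 + 2:00 = 17:12 on Jan 7.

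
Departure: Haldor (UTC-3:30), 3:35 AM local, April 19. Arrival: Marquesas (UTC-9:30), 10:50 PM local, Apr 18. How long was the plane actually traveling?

1 hour 15 minutes

Marquesas is 6:00 behind Haldor.
Clock-face elapsed time (ignoring zones) is −4 hours 45 minutes.
Actual elapsed = −4 hours 45 minutes + 6:00 = 1 hour 15 minutes.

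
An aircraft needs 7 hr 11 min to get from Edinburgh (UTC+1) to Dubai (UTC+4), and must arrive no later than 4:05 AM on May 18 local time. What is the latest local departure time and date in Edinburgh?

5:54 PM on May 17

Target arrival in UTC: 4:05 AM − 4:00 = 12:05 AM on May 18.
Subtract 7 hours and 11 minutes → departure 4:54 PM UTC on May 17.
Edinburgh is UTC+1:00: 4:54 PM + 1:00 = 5:54 PM on May 17.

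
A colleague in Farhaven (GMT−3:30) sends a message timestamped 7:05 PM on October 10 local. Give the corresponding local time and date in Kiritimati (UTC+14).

Kiritimati is 17:30 ahead of Farhaven.
Shift by the zone difference: 7:05 PM + 17:30 = 12:35 PM on Oct 11 in Kiritimati.

12:35 PM on Oct 11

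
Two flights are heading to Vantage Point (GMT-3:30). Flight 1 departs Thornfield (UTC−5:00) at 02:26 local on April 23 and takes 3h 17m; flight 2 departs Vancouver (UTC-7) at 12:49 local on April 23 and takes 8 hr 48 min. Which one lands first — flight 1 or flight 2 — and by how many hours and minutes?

the first, by 17 hours 54 minutes

Flight 1 in UTC: 02:26 + 5:00 = 07:26 on Apr 23.
+3 hours and 17 minutes → arrive 10:43 UTC on Apr 23.
Flight 2 in UTC: 12:49 + 7:00 = 19:49 on Apr 23.
+8 hours 48 minutes → arrive 04:37 UTC on Apr 24.
Flight 1 lands earlier by 17 hours 54 minutes.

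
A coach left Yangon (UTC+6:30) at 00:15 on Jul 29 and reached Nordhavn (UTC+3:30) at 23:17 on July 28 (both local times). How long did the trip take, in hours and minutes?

Departure in UTC: 00:15 − 6:30 = 17:45 on Jul 28.
Arrival in UTC: 23:17 − 3:30 = 19:47 on Jul 28.
Elapsed = 19:47 − 17:45 = 2 hours 2 minutes.

2 hours 2 minutes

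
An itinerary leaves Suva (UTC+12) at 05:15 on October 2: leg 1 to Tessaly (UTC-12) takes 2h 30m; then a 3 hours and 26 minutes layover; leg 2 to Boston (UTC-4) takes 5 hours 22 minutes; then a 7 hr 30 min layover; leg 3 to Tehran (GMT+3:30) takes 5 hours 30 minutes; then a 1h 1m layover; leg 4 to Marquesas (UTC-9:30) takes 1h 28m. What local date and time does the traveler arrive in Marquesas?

Convert departure to UTC: 05:15 − 12:00 = 17:15 UTC on Oct 1.
Add 2 hours 30 minutes leg 1 → 19:45 UTC.
Add 3 hours and 26 minutes layover in Tessaly → 23:11 UTC.
Add 5 hours and 22 minutes leg 2 → 04:33 UTC (Oct 2).
Add 7 hours 30 minutes layover in Boston → 12:03 UTC.
Add 5 hours 30 minutes leg 3 → 17:33 UTC.
Add 1 hour and 1 minute layover in Tehran → 18:34 UTC.
Add 1 hour and 28 minutes leg 4 → 20:02 UTC.
Marquesas is UTC−9:30, so local arrival = 20:02 − 9:30 = 10:32 on Oct 2.

10:32 on October 2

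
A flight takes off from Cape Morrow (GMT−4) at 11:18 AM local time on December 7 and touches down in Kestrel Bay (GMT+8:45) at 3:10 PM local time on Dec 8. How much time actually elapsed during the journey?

15 hours 7 minutes

Departure in UTC: 11:18 AM + 4:00 = 3:18 PM on Dec 7.
Arrival in UTC: 3:10 PM − 8:45 = 6:25 AM on Dec 8.
Elapsed = 6:25 AM − 3:18 PM (+1 day) = 15 hours 7 minutes.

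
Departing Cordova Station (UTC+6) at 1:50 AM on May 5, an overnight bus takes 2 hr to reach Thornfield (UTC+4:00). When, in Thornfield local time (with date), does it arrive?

Thornfield is 2:00 behind Cordova Station.
After 2 hours it is 3:50 AM in Cordova Station.
Shift by the zone difference: 3:50 AM − 2:00 = 1:50 AM on May 5 in Thornfield.

1:50 AM on May 5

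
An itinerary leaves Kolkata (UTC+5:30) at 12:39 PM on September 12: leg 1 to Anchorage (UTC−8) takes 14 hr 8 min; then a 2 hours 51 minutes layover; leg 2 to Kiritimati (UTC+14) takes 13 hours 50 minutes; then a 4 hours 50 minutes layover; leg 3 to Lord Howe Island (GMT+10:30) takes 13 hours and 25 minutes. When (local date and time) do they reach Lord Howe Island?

6:43 PM on September 14

Convert departure to UTC: 12:39 PM − 5:30 = 7:09 AM UTC on Sep 12.
Add 14 hours 8 minutes leg 1 → 9:17 PM UTC.
Add 2 hours 51 minutes layover in Anchorage → 12:08 AM UTC (Sep 13).
Add 13 hours and 50 minutes leg 2 → 1:58 PM UTC.
Add 4 hours 50 minutes layover in Kiritimati → 6:48 PM UTC.
Add 13 hours and 25 minutes leg 3 → 8:13 AM UTC (Sep 14).
Lord Howe Island is UTC+10:30, so local arrival = 8:13 AM + 10:30 = 6:43 PM on Sep 14.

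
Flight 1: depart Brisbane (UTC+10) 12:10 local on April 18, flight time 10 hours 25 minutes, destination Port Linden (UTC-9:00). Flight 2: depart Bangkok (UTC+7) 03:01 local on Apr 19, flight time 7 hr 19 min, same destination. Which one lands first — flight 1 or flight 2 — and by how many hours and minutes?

the first, by 14 hours 45 minutes

Flight 1 in UTC: 12:10 − 10:00 = 02:10 on Apr 18.
+10 hours and 25 minutes → arrive 12:35 UTC on Apr 18.
Flight 2 in UTC: 03:01 − 7:00 = 20:01 on Apr 18.
+7 hours 19 minutes → arrive 03:20 UTC on Apr 19.
Flight 1 lands earlier by 14 hours 45 minutes.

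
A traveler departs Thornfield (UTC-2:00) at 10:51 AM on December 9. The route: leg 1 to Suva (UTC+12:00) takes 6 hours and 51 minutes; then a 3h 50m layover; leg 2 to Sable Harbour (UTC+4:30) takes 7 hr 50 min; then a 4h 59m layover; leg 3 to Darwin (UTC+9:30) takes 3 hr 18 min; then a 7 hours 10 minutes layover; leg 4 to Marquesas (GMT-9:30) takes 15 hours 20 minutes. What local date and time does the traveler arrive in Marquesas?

Convert departure to UTC: 10:51 AM + 2:00 = 12:51 PM UTC on Dec 9.
Add 6 hours and 51 minutes leg 1 → 7:42 PM UTC.
Add 3 hours 50 minutes layover in Suva → 11:32 PM UTC.
Add 7 hours 50 minutes leg 2 → 7:22 AM UTC (Dec 10).
Add 4 hours 59 minutes layover in Sable Harbour → 12:21 PM UTC.
Add 3 hours 18 minutes leg 3 → 3:39 PM UTC.
Add 7 hours and 10 minutes layover in Darwin → 10:49 PM UTC.
Add 15 hours 20 minutes leg 4 → 2:09 PM UTC (Dec 11).
Marquesas is UTC−9:30, so local arrival = 2:09 PM − 9:30 = 4:39 AM on Dec 11.

4:39 AM on Dec 11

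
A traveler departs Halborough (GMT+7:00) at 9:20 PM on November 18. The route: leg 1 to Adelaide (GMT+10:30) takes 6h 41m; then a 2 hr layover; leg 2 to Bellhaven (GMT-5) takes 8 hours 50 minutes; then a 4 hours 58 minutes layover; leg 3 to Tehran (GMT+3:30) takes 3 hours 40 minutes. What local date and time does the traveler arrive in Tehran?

Convert departure to UTC: 9:20 PM − 7:00 = 2:20 PM UTC on Nov 18.
Add 6 hours 41 minutes leg 1 → 9:01 PM UTC.
Add 2 hours layover in Adelaide → 11:01 PM UTC.
Add 8 hours 50 minutes leg 2 → 7:51 AM UTC (Nov 19).
Add 4 hours and 58 minutes layover in Bellhaven → 12:49 PM UTC.
Add 3 hours 40 minutes leg 3 → 4:29 PM UTC.
Tehran is UTC+3:30, so local arrival = 4:29 PM + 3:30 = 7:59 PM on Nov 19.

7:59 PM on November 19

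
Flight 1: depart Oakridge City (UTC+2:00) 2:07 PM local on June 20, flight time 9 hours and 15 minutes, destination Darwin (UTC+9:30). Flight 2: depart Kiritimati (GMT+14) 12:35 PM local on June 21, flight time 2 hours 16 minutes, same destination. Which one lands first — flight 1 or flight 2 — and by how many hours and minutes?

the first, by 3 hours 29 minutes

Flight 1 in UTC: 2:07 PM − 2:00 = 12:07 PM on Jun 20.
+9 hours and 15 minutes → arrive 9:22 PM UTC on Jun 20.
Flight 2 in UTC: 12:35 PM − 14:00 = 10:35 PM on Jun 20.
+2 hours 16 minutes → arrive 12:51 AM UTC on Jun 21.
Flight 1 lands earlier by 3 hours 29 minutes.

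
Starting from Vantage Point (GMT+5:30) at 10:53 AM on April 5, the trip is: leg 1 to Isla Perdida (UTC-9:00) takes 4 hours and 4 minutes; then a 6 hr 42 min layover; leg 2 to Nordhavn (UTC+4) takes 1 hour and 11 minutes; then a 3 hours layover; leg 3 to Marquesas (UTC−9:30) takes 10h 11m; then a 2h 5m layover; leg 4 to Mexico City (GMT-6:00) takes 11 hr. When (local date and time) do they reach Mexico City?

Convert departure to UTC: 10:53 AM − 5:30 = 5:23 AM UTC on Apr 5.
Add 4 hours and 4 minutes leg 1 → 9:27 AM UTC.
Add 6 hours and 42 minutes layover in Isla Perdida → 4:09 PM UTC.
Add 1 hour 11 minutes leg 2 → 5:20 PM UTC.
Add 3 hours layover in Nordhavn → 8:20 PM UTC.
Add 10 hours 11 minutes leg 3 → 6:31 AM UTC (Apr 6).
Add 2 hours and 5 minutes layover in Marquesas → 8:36 AM UTC.
Add 11 hours leg 4 → 7:36 PM UTC.
Mexico City is UTC−6:00, so local arrival = 7:36 PM − 6:00 = 1:36 PM on Apr 6.

1:36 PM on April 6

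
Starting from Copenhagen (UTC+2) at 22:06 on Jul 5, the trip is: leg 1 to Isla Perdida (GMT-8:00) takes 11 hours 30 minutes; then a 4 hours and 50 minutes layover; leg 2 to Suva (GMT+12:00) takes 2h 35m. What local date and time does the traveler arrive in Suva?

Convert departure to UTC: 22:06 − 2:00 = 20:06 UTC on Jul 5.
Add 11 hours and 30 minutes leg 1 → 07:36 UTC (Jul 6).
Add 4 hours 50 minutes layover in Isla Perdida → 12:26 UTC.
Add 2 hours 35 minutes leg 2 → 15:01 UTC.
Suva is UTC+12:00, so local arrival = 15:01 + 12:00 = 03:01 on Jul 7.

03:01 on July 7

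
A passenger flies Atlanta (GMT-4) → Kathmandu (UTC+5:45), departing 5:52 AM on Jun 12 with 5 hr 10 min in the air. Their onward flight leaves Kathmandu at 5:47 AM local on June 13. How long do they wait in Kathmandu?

Convert departure to UTC: 5:52 AM + 4:00 = 9:52 AM UTC on Jun 12.
Add 5 hours and 10 minutes flight time → 3:02 PM UTC.
Kathmandu is UTC+5:45, so local arrival = 3:02 PM + 5:45 = 8:47 PM on Jun 12.
Layover = 5:47 AM − 8:47 PM (+1 day) = 9 hours.

9 hours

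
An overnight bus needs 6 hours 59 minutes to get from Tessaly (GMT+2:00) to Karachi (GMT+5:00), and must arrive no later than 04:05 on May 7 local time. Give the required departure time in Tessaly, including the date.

18:06 on May 6

Target arrival in UTC: 04:05 − 5:00 = 23:05 on May 6.
Subtract 6 hours 59 minutes → departure 16:06 UTC on May 6.
Tessaly is UTC+2:00: 16:06 + 2:00 = 18:06 on May 6.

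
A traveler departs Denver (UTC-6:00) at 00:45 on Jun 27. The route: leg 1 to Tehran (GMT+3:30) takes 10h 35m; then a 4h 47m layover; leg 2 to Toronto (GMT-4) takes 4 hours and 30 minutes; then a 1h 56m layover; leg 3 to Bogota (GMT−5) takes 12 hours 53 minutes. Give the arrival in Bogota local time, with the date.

Convert departure to UTC: 00:45 + 6:00 = 06:45 UTC on Jun 27.
Add 10 hours 35 minutes leg 1 → 17:20 UTC.
Add 4 hours 47 minutes layover in Tehran → 22:07 UTC.
Add 4 hours and 30 minutes leg 2 → 02:37 UTC (Jun 28).
Add 1 hour 56 minutes layover in Toronto → 04:33 UTC.
Add 12 hours 53 minutes leg 3 → 17:26 UTC.
Bogota is UTC−5:00, so local arrival = 17:26 − 5:00 = 12:26 on Jun 28.

12:26 on June 28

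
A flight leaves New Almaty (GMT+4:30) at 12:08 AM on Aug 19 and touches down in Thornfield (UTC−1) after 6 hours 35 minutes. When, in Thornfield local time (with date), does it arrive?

1:13 AM on August 19

Convert departure to UTC: 12:08 AM − 4:30 = 7:38 PM UTC on Aug 18.
Add 6 hours 35 minutes travel time → 2:13 AM UTC (Aug 19).
Thornfield is UTC−1:00, so local arrival = 2:13 AM − 1:00 = 1:13 AM on Aug 19.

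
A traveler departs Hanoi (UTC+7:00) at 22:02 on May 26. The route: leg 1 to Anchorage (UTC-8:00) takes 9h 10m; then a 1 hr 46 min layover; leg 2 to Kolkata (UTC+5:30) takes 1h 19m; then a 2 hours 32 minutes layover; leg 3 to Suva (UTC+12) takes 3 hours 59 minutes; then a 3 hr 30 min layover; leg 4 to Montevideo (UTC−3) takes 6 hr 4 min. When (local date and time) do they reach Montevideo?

16:22 on May 27

Convert departure to UTC: 22:02 − 7:00 = 15:02 UTC on May 26.
Add 9 hours and 10 minutes leg 1 → 00:12 UTC (May 27).
Add 1 hour 46 minutes layover in Anchorage → 01:58 UTC.
Add 1 hour and 19 minutes leg 2 → 03:17 UTC.
Add 2 hours 32 minutes layover in Kolkata → 05:49 UTC.
Add 3 hours 59 minutes leg 3 → 09:48 UTC.
Add 3 hours and 30 minutes layover in Suva → 13:18 UTC.
Add 6 hours and 4 minutes leg 4 → 19:22 UTC.
Montevideo is UTC−3:00, so local arrival = 19:22 − 3:00 = 16:22 on May 27.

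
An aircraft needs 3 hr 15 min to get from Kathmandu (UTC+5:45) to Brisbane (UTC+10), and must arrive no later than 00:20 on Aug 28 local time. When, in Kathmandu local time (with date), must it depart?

Target arrival in UTC: 00:20 − 10:00 = 14:20 on Aug 27.
Subtract 3 hours and 15 minutes → departure 11:05 UTC on Aug 27.
Kathmandu is UTC+5:45: 11:05 + 5:45 = 16:50 on Aug 27.

16:50 on August 27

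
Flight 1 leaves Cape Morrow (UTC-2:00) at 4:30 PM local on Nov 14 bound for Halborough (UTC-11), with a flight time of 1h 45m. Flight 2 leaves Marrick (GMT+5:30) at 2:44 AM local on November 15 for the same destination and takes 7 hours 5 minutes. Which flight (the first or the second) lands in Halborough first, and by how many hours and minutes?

Flight 1 in UTC: 4:30 PM + 2:00 = 6:30 PM on Nov 14.
+1 hour 45 minutes → arrive 8:15 PM UTC on Nov 14.
Flight 2 in UTC: 2:44 AM − 5:30 = 9:14 PM on Nov 14.
+7 hours and 5 minutes → arrive 4:19 AM UTC on Nov 15.
Flight 1 lands earlier by 8 hours 4 minutes.

the first, by 8 hours 4 minutes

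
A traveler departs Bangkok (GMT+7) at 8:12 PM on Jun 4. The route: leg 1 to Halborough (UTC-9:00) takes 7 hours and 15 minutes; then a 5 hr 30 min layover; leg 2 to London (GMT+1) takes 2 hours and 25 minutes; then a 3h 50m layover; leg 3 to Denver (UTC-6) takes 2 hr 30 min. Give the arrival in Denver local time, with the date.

4:42 AM on June 5

Convert departure to UTC: 8:12 PM − 7:00 = 1:12 PM UTC on Jun 4.
Add 7 hours and 15 minutes leg 1 → 8:27 PM UTC.
Add 5 hours and 30 minutes layover in Halborough → 1:57 AM UTC (Jun 5).
Add 2 hours and 25 minutes leg 2 → 4:22 AM UTC.
Add 3 hours and 50 minutes layover in London → 8:12 AM UTC.
Add 2 hours 30 minutes leg 3 → 10:42 AM UTC.
Denver is UTC−6:00, so local arrival = 10:42 AM − 6:00 = 4:42 AM on Jun 5.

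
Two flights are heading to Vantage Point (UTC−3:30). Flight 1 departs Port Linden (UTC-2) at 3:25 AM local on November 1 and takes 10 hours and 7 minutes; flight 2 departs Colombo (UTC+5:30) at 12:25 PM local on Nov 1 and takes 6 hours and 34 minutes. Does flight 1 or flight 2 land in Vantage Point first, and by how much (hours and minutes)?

the second, by 2 hours 3 minutes

Flight 1 in UTC: 3:25 AM + 2:00 = 5:25 AM on Nov 1.
+10 hours and 7 minutes → arrive 3:32 PM UTC on Nov 1.
Flight 2 in UTC: 12:25 PM − 5:30 = 6:55 AM on Nov 1.
+6 hours and 34 minutes → arrive 1:29 PM UTC on Nov 1.
Flight 2 lands earlier by 2 hours 3 minutes.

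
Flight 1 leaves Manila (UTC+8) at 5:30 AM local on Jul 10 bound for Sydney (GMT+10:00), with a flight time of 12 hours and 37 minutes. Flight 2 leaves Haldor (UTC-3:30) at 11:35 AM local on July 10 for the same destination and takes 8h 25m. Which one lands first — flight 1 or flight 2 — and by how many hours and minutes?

Flight 1 in UTC: 5:30 AM − 8:00 = 9:30 PM on Jul 9.
+12 hours 37 minutes → arrive 10:07 AM UTC on Jul 10.
Flight 2 in UTC: 11:35 AM + 3:30 = 3:05 PM on Jul 10.
+8 hours 25 minutes → arrive 11:30 PM UTC on Jul 10.
Flight 1 lands earlier by 13 hours 23 minutes.

the first, by 13 hours 23 minutes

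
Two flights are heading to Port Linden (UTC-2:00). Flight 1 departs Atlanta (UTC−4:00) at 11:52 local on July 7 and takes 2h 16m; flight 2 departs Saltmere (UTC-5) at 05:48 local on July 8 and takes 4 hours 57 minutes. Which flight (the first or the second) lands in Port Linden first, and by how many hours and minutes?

Flight 1 in UTC: 11:52 + 4:00 = 15:52 on Jul 7.
+2 hours 16 minutes → arrive 18:08 UTC on Jul 7.
Flight 2 in UTC: 05:48 + 5:00 = 10:48 on Jul 8.
+4 hours and 57 minutes → arrive 15:45 UTC on Jul 8.
Flight 1 lands earlier by 21 hours 37 minutes.

the first, by 21 hours 37 minutes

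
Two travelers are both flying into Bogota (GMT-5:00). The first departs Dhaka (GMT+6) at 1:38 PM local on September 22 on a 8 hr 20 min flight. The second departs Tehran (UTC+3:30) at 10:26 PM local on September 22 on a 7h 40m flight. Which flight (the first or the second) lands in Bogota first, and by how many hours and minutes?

Flight 1 in UTC: 1:38 PM − 6:00 = 7:38 AM on Sep 22.
+8 hours and 20 minutes → arrive 3:58 PM UTC on Sep 22.
Flight 2 in UTC: 10:26 PM − 3:30 = 6:56 PM on Sep 22.
+7 hours 40 minutes → arrive 2:36 AM UTC on Sep 23.
Flight 1 lands earlier by 10 hours 38 minutes.

the first, by 10 hours 38 minutes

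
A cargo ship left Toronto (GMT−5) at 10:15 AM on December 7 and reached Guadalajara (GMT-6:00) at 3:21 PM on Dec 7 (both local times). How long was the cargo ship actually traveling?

Departure in UTC: 10:15 AM + 5:00 = 3:15 PM on Dec 7.
Arrival in UTC: 3:21 PM + 6:00 = 9:21 PM on Dec 7.
Elapsed = 9:21 PM − 3:15 PM = 6 hours 6 minutes.

6 hours 6 minutes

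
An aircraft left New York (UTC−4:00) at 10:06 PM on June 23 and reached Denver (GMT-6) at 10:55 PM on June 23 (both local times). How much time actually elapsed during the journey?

Departure in UTC: 10:06 PM + 4:00 = 2:06 AM on Jun 24.
Arrival in UTC: 10:55 PM + 6:00 = 4:55 AM on Jun 24.
Elapsed = 4:55 AM − 2:06 AM = 2 hours 49 minutes.

2 hours 49 minutes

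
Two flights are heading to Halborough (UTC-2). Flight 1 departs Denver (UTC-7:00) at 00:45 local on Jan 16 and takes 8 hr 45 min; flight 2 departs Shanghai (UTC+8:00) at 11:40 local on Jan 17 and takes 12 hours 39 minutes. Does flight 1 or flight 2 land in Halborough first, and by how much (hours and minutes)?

Flight 1 in UTC: 00:45 + 7:00 = 07:45 on Jan 16.
+8 hours and 45 minutes → arrive 16:30 UTC on Jan 16.
Flight 2 in UTC: 11:40 − 8:00 = 03:40 on Jan 17.
+12 hours 39 minutes → arrive 16:19 UTC on Jan 17.
Flight 1 lands earlier by 23 hours 49 minutes.

the first, by 23 hours 49 minutes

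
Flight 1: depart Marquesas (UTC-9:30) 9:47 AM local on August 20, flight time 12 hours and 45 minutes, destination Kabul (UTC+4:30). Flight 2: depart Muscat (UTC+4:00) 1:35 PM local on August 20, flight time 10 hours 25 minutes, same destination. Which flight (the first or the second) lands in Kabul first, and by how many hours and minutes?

the second, by 12 hours 2 minutes

Flight 1 in UTC: 9:47 AM + 9:30 = 7:17 PM on Aug 20.
+12 hours and 45 minutes → arrive 8:02 AM UTC on Aug 21.
Flight 2 in UTC: 1:35 PM − 4:00 = 9:35 AM on Aug 20.
+10 hours 25 minutes → arrive 8:00 PM UTC on Aug 20.
Flight 2 lands earlier by 12 hours 2 minutes.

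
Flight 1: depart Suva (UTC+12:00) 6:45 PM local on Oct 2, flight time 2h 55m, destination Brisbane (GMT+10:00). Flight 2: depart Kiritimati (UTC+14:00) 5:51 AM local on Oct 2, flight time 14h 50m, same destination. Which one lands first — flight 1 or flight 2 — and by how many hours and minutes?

the second, by 2 hours 59 minutes

Flight 1 in UTC: 6:45 PM − 12:00 = 6:45 AM on Oct 2.
+2 hours 55 minutes → arrive 9:40 AM UTC on Oct 2.
Flight 2 in UTC: 5:51 AM − 14:00 = 3:51 PM on Oct 1.
+14 hours and 50 minutes → arrive 6:41 AM UTC on Oct 2.
Flight 2 lands earlier by 2 hours 59 minutes.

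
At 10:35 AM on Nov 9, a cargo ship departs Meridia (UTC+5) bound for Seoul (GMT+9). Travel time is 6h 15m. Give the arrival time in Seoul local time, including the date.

8:50 PM on November 9

Seoul is 4:00 ahead of Meridia.
After 6 hours and 15 minutes it is 4:50 PM in Meridia.
Shift by the zone difference: 4:50 PM + 4:00 = 8:50 PM on Nov 9 in Seoul.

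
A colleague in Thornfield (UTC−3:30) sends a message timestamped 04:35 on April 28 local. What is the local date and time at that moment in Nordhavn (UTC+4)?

12:05 on April 28

In UTC: 04:35 + 3:30 = 08:05 on Apr 28.
Nordhavn is UTC+4:00: 08:05 + 4:00 = 12:05 on Apr 28.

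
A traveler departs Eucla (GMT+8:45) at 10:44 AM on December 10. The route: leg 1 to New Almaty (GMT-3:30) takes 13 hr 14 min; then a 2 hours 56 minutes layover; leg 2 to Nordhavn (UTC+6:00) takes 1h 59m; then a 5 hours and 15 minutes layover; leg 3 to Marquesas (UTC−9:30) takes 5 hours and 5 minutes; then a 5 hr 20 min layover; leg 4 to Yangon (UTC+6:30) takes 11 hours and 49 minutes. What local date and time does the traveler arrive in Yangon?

6:07 AM on December 12

Convert departure to UTC: 10:44 AM − 8:45 = 1:59 AM UTC on Dec 10.
Add 13 hours and 14 minutes leg 1 → 3:13 PM UTC.
Add 2 hours and 56 minutes layover in New Almaty → 6:09 PM UTC.
Add 1 hour 59 minutes leg 2 → 8:08 PM UTC.
Add 5 hours and 15 minutes layover in Nordhavn → 1:23 AM UTC (Dec 11).
Add 5 hours and 5 minutes leg 3 → 6:28 AM UTC.
Add 5 hours 20 minutes layover in Marquesas → 11:48 AM UTC.
Add 11 hours and 49 minutes leg 4 → 11:37 PM UTC.
Yangon is UTC+6:30, so local arrival = 11:37 PM + 6:30 = 6:07 AM on Dec 12.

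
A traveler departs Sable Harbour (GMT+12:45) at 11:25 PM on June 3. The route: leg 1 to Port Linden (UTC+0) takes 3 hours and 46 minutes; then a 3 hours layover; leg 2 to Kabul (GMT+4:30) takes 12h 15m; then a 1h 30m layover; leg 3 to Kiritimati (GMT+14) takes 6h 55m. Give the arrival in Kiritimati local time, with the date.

Convert departure to UTC: 11:25 PM − 12:45 = 10:40 AM UTC on Jun 3.
Add 3 hours 46 minutes leg 1 → 2:26 PM UTC.
Add 3 hours layover in Port Linden → 5:26 PM UTC.
Add 12 hours 15 minutes leg 2 → 5:41 AM UTC (Jun 4).
Add 1 hour 30 minutes layover in Kabul → 7:11 AM UTC.
Add 6 hours 55 minutes leg 3 → 2:06 PM UTC.
Kiritimati is UTC+14:00, so local arrival = 2:06 PM + 14:00 = 4:06 AM on Jun 5.

4:06 AM on Jun 5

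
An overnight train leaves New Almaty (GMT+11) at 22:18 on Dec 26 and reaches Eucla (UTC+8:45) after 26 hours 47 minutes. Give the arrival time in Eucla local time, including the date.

22:50 on December 27

Eucla is 2:15 behind New Almaty.
After 26 hours and 47 minutes it is 01:05 (Dec 28) in New Almaty.
Shift by the zone difference: 01:05 − 2:15 = 22:50 on Dec 27 in Eucla.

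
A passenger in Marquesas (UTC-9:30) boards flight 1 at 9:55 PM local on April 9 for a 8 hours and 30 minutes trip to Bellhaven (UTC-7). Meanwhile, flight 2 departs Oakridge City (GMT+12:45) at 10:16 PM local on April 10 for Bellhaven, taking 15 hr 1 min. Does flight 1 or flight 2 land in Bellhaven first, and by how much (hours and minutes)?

Flight 1 in UTC: 9:55 PM + 9:30 = 7:25 AM on Apr 10.
+8 hours 30 minutes → arrive 3:55 PM UTC on Apr 10.
Flight 2 in UTC: 10:16 PM − 12:45 = 9:31 AM on Apr 10.
+15 hours and 1 minute → arrive 12:32 AM UTC on Apr 11.
Flight 1 lands earlier by 8 hours 37 minutes.

the first, by 8 hours 37 minutes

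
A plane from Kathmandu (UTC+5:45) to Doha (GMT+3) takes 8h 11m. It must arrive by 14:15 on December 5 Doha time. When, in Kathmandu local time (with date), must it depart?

Target arrival in UTC: 14:15 − 3:00 = 11:15 on Dec 5.
Subtract 8 hours and 11 minutes → departure 03:04 UTC on Dec 5.
Kathmandu is UTC+5:45: 03:04 + 5:45 = 08:49 on Dec 5.

08:49 on December 5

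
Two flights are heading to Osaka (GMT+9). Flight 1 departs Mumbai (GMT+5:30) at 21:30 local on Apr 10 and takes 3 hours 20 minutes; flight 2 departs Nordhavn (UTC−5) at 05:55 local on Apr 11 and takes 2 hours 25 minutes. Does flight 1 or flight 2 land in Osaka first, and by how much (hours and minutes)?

Flight 1 in UTC: 21:30 − 5:30 = 16:00 on Apr 10.
+3 hours 20 minutes → arrive 19:20 UTC on Apr 10.
Flight 2 in UTC: 05:55 + 5:00 = 10:55 on Apr 11.
+2 hours and 25 minutes → arrive 13:20 UTC on Apr 11.
Flight 1 lands earlier by 18 hours.

the first, by 18 hours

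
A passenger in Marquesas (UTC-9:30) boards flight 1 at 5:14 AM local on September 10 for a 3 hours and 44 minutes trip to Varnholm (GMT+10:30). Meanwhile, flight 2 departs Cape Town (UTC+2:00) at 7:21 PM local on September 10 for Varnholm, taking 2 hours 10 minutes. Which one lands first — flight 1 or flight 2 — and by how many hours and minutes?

Flight 1 in UTC: 5:14 AM + 9:30 = 2:44 PM on Sep 10.
+3 hours 44 minutes → arrive 6:28 PM UTC on Sep 10.
Flight 2 in UTC: 7:21 PM − 2:00 = 5:21 PM on Sep 10.
+2 hours 10 minutes → arrive 7:31 PM UTC on Sep 10.
Flight 1 lands earlier by 1 hour 3 minutes.

the first, by 1 hour 3 minutes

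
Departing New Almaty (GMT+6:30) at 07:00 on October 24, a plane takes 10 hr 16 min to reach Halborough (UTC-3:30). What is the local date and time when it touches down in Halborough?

07:16 on Oct 24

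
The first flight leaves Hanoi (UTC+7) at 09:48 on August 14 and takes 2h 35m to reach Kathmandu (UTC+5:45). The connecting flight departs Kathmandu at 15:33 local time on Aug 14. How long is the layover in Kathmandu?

4 hours 25 minutes

Convert departure to UTC: 09:48 − 7:00 = 02:48 UTC on Aug 14.
Add 2 hours 35 minutes flight time → 05:23 UTC.
Kathmandu is UTC+5:45, so local arrival = 05:23 + 5:45 = 11:08 on Aug 14.
Layover = 15:33 − 11:08 = 4 hours 25 minutes.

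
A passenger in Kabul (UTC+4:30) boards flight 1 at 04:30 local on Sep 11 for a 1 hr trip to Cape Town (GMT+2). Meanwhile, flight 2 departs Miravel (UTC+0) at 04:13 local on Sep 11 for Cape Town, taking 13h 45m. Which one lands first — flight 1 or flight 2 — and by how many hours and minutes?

the first, by 16 hours 58 minutes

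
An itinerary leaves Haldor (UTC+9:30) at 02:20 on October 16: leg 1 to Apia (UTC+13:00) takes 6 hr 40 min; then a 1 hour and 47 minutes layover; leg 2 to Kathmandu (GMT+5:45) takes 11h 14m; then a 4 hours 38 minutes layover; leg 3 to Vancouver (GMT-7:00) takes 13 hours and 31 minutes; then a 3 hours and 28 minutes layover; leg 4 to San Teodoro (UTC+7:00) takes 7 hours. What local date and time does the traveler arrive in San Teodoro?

Convert departure to UTC: 02:20 − 9:30 = 16:50 UTC on Oct 15.
Add 6 hours 40 minutes leg 1 → 23:30 UTC.
Add 1 hour and 47 minutes layover in Apia → 01:17 UTC (Oct 16).
Add 11 hours 14 minutes leg 2 → 12:31 UTC.
Add 4 hours and 38 minutes layover in Kathmandu → 17:09 UTC.
Add 13 hours 31 minutes leg 3 → 06:40 UTC (Oct 17).
Add 3 hours 28 minutes layover in Vancouver → 10:08 UTC.
Add 7 hours leg 4 → 17:08 UTC.
San Teodoro is UTC+7:00, so local arrival = 17:08 + 7:00 = 00:08 on Oct 18.

00:08 on October 18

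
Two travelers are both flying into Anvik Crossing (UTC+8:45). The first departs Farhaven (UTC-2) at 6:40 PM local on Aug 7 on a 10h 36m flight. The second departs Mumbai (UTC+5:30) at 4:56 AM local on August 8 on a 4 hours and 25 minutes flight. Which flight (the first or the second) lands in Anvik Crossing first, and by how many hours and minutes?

the second, by 3 hours 25 minutes

Flight 1 in UTC: 6:40 PM + 2:00 = 8:40 PM on Aug 7.
+10 hours 36 minutes → arrive 7:16 AM UTC on Aug 8.
Flight 2 in UTC: 4:56 AM − 5:30 = 11:26 PM on Aug 7.
+4 hours and 25 minutes → arrive 3:51 AM UTC on Aug 8.
Flight 2 lands earlier by 3 hours 25 minutes.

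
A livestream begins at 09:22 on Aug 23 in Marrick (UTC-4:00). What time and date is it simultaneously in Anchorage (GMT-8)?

05:22 on August 23

Anchorage is 4:00 behind Marrick.
Shift by the zone difference: 09:22 − 4:00 = 05:22 on Aug 23 in Anchorage.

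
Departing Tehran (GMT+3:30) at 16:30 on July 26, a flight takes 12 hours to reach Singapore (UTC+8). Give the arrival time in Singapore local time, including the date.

09:00 on July 27

Singapore is 4:30 ahead of Tehran.
After 12 hours it is 04:30 (Jul 27) in Tehran.
Shift by the zone difference: 04:30 + 4:30 = 09:00 on Jul 27 in Singapore.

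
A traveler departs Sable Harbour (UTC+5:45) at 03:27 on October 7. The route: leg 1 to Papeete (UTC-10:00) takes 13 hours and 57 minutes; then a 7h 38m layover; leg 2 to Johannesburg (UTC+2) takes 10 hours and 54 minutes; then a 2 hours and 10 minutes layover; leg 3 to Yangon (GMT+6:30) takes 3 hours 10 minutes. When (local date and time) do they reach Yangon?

Convert departure to UTC: 03:27 − 5:45 = 21:42 UTC on Oct 6.
Add 13 hours and 57 minutes leg 1 → 11:39 UTC (Oct 7).
Add 7 hours and 38 minutes layover in Papeete → 19:17 UTC.
Add 10 hours and 54 minutes leg 2 → 06:11 UTC (Oct 8).
Add 2 hours 10 minutes layover in Johannesburg → 08:21 UTC.
Add 3 hours and 10 minutes leg 3 → 11:31 UTC.
Yangon is UTC+6:30, so local arrival = 11:31 + 6:30 = 18:01 on Oct 8.

18:01 on October 8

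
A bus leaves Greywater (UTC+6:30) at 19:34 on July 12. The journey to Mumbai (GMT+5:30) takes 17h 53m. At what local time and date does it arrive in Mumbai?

Convert departure to UTC: 19:34 − 6:30 = 13:04 UTC on Jul 12.
Add 17 hours 53 minutes travel time → 06:57 UTC (Jul 13).
Mumbai is UTC+5:30, so local arrival = 06:57 + 5:30 = 12:27 on Jul 13.

12:27 on July 13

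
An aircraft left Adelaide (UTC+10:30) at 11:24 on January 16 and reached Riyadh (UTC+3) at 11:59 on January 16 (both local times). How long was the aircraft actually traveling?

8 hours 5 minutes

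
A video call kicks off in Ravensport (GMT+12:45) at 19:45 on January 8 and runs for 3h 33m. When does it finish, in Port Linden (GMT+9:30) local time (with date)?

Port Linden is 3:15 behind Ravensport.
After 3 hours and 33 minutes it is 23:18 in Ravensport.
Shift by the zone difference: 23:18 − 3:15 = 20:03 on Jan 8 in Port Linden.

20:03 on January 8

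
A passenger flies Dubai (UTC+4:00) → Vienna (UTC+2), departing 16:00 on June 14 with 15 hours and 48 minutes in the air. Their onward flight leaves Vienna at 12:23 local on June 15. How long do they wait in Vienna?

Convert departure to UTC: 16:00 − 4:00 = 12:00 UTC on Jun 14.
Add 15 hours 48 minutes flight time → 03:48 UTC (Jun 15).
Vienna is UTC+2:00, so local arrival = 03:48 + 2:00 = 05:48 on Jun 15.
Layover = 12:23 − 05:48 = 6 hours 35 minutes.

6 hours 35 minutes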